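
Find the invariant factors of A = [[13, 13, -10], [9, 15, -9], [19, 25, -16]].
The Jordan structure of A has elementary divisors (x - 3)^2, (x - 6). Arranging the block sizes at each eigenvalue in decreasing order and taking row products gives the invariant factors.

Invariant factors (smallest first, each dividing the next): (x - 6)(x - 3)^2.

Check: the last factor (x - 6)(x - 3)^2 is the minimal polynomial, and the product (x - 6)(x - 3)^2 is the characteristic polynomial.

(x - 6)(x - 3)^2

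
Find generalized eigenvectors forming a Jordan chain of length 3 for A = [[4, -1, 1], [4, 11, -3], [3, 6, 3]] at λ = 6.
v_1 = [[1, 0, 1]]^T, v_2 = [[-1, 1, 0]]^T, v_3 = [[1, 1, 3]]^T

We seek v_1 ∈ ker((A - 6I)^3) \ ker((A - 6I)^2), then set v_{i+1} = (A - 6I) v_i.

One such chain is v_1 = [[1, 0, 1]]^T, v_2 = [[-1, 1, 0]]^T, v_3 = [[1, 1, 3]]^T. Check: (A - 6I) v_3 = [[0, 0, 0]]^T = 0.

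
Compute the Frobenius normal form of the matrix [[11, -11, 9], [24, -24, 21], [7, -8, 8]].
R = [[0, 0, 15], [1, 0, -1], [0, 1, -5]]

The invariant factors of A (the non-unit diagonal entries of the Smith normal form of xI - A over ℚ[x]) are (x + 3)(x^2 + 2x - 5), each dividing the next. The characteristic polynomial is their product, (x + 3)(x^2 + 2x - 5).

The rational canonical form is the block-diagonal matrix of companion matrices C(f_i):
R = [[0, 0, 15], [1, 0, -1], [0, 1, -5]].

Note the characteristic polynomial does not split into linear factors over ℚ, so A has no Jordan form over ℚ; the rational canonical form exists over any field.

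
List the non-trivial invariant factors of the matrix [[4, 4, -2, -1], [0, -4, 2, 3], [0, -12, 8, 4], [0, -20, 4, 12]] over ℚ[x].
x - 4, (x - 6)^2(x - 4)

The Jordan structure of A has elementary divisors (x - 4), (x - 4), (x - 6)^2. Arranging the block sizes at each eigenvalue in decreasing order and taking row products gives the invariant factors.

Invariant factors (smallest first, each dividing the next): x - 4, (x - 6)^2(x - 4).

Check: the last factor (x - 6)^2(x - 4) is the minimal polynomial, and the product (x - 6)^2(x - 4)^2 is the characteristic polynomial.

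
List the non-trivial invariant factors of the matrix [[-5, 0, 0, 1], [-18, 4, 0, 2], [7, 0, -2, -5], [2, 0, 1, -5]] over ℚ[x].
(x - 4)(x + 4)^3

The Jordan structure of A has elementary divisors (x + 4)^3, (x - 4). Arranging the block sizes at each eigenvalue in decreasing order and taking row products gives the invariant factors.

Invariant factors (smallest first, each dividing the next): (x - 4)(x + 4)^3.

Check: the last factor (x - 4)(x + 4)^3 is the minimal polynomial, and the product (x - 4)(x + 4)^3 is the characteristic polynomial.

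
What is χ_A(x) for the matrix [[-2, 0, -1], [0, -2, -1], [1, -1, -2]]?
xI - A = [[x + 2, 0, 1], [0, x + 2, 1], [-1, 1, x + 2]].

Expanding det(xI - A) along the first row:
det(xI - A) = + (x + 2)·det([[x + 2, 1], [1, x + 2]]) - (0)·det([[0, 1], [-1, x + 2]]) + (1)·det([[0, x + 2], [-1, 1]]).

Evaluating gives χ_A(x) = x^3 + 6x^2 + 12x + 8 = (x + 2)^3.

χ_A(x) = (x + 2)^3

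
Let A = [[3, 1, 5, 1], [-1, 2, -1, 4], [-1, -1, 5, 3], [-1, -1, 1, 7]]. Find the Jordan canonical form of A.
The characteristic polynomial is det(xI - A) = (x - 5)(x - 4)^3, so the eigenvalues are 4 (algebraic multiplicity 3), 5 (algebraic multiplicity 1).

For λ = 4: rank(A - 4I) = 2, rank((A - 4I)^2) = 1. The eigenspace has dimension 4 - 2 = 2, so there are 2 Jordan blocks; the rank sequence gives block sizes [2, 1].

For λ = 5: algebraic multiplicity 1 gives one 1×1 block.

Assembling the blocks gives the Jordan form J above.

J = [[4, 1, 0, 0], [0, 4, 0, 0], [0, 0, 4, 0], [0, 0, 0, 5]]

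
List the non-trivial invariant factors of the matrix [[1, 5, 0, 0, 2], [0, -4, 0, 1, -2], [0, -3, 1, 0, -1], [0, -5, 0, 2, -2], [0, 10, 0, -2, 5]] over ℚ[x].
The Jordan structure of A has elementary divisors (x - 1)^3, (x - 1)^2. Arranging the block sizes at each eigenvalue in decreasing order and taking row products gives the invariant factors.

Invariant factors (smallest first, each dividing the next): (x - 1)^2, (x - 1)^3.

Check: the last factor (x - 1)^3 is the minimal polynomial, and the product (x - 1)^5 is the characteristic polynomial.

(x - 1)^2, (x - 1)^3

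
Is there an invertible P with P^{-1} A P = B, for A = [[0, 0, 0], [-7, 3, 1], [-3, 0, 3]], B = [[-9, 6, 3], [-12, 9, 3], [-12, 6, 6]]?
Both have characteristic polynomial x(x - 3)^2, but the minimal polynomial of A is x(x - 3)^2 while the minimal polynomial of B is x(x - 3). The minimal polynomial is a similarity invariant, so A and B are not similar.

No.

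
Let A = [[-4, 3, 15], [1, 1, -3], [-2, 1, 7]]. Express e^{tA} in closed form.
e^{tA} = [[(-3*t - 2*e^{t} + 3)*e^{t}, 3*t*e^{t}, (9*t + 6*e^{t} - 6)*e^{t}], [(e^{t} - 1)*e^{t}, e^{t}, 3*(1 - e^{t})*e^{t}], [(-t - e^{t} + 1)*e^{t}, t*e^{t}, (3*t + 3*e^{t} - 2)*e^{t}]]

A has Jordan form J = [[1, 1, 0], [0, 1, 0], [0, 0, 2]] with A = PJP^{-1}, so e^{tA} = P e^{tJ} P^{-1}.

For a Jordan block J_k(λ), e^{tJ_k(λ)} = e^{λt} · (I + tN + t^2 N^2/2! + ... + t^{k-1} N^{k-1}/(k-1)!) where N is the nilpotent superdiagonal part.

Assembling the blocks and conjugating back gives the entries of e^{tA} as shown above.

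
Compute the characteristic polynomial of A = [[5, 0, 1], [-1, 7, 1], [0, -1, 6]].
χ_A(x) = (x - 6)^3

xI - A = [[x - 5, 0, -1], [1, x - 7, -1], [0, 1, x - 6]].

Expanding det(xI - A) along the first row:
det(xI - A) = + (x - 5)·det([[x - 7, -1], [1, x - 6]]) - (0)·det([[1, -1], [0, x - 6]]) + (-1)·det([[1, x - 7], [0, 1]]).

Evaluating gives χ_A(x) = x^3 - 18x^2 + 108x - 216 = (x - 6)^3.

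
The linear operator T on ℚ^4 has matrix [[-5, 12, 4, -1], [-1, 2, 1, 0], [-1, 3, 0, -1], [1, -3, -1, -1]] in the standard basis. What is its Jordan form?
The characteristic polynomial is det(xI - A) = (x + 1)^4, so the eigenvalues are -1 (algebraic multiplicity 4).

For λ = -1: rank(A + I) = 2, rank((A + I)^2) = 1, rank((A + I)^3) = 0. The eigenspace has dimension 4 - 2 = 2, so there are 2 Jordan blocks; the rank sequence gives block sizes [3, 1].

Assembling the blocks gives the Jordan form J above.

J = [[-1, 1, 0, 0], [0, -1, 1, 0], [0, 0, -1, 0], [0, 0, 0, -1]]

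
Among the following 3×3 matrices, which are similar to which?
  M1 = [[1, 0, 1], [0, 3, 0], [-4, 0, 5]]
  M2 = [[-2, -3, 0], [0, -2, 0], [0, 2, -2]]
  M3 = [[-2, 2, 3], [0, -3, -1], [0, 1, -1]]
3 classes: {M1}, {M2}, {M3}

Characteristic polynomials: χ_{M1} = (x - 3)^3, χ_{M2} = (x + 2)^3, χ_{M3} = (x + 2)^3.

{M1}: invariant factors x - 3, (x - 3)^2.

{M2}: invariant factors x + 2, (x + 2)^2.

{M3}: invariant factors (x + 2)^3.

Matrices are similar if and only if their invariant-factor lists agree; the partition into similarity classes is {M1}, {M2}, {M3}.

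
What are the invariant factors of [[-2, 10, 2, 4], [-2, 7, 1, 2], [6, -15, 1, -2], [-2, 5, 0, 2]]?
x - 2, (x - 2)^3

The Jordan structure of A has elementary divisors (x - 2)^3, (x - 2). Arranging the block sizes at each eigenvalue in decreasing order and taking row products gives the invariant factors.

Invariant factors (smallest first, each dividing the next): x - 2, (x - 2)^3.

Check: the last factor (x - 2)^3 is the minimal polynomial, and the product (x - 2)^4 is the characteristic polynomial.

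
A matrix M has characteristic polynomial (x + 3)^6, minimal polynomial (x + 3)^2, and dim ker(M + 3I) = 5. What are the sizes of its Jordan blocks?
Jordan blocks: (-3, 2), (-3, 1), (-3, 1), (-3, 1), (-3, 1)

λ = -3: algebraic multiplicity 6 (exponent in χ_M), largest block size 2 (exponent in m_M), 5 blocks (geometric multiplicity). These force block sizes [2, 1, 1, 1, 1].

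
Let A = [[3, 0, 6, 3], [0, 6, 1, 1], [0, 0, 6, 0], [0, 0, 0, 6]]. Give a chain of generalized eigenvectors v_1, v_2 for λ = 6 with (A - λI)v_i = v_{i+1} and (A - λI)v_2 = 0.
v_1 = [[2, 0, 1, 0]]^T, v_2 = [[0, 1, 0, 0]]^T

We seek v_1 ∈ ker((A - 6I)^2) \ ker(A - 6I), then set v_{i+1} = (A - 6I) v_i.

One such chain is v_1 = [[2, 0, 1, 0]]^T, v_2 = [[0, 1, 0, 0]]^T. Check: (A - 6I) v_2 = [[0, 0, 0, 0]]^T = 0.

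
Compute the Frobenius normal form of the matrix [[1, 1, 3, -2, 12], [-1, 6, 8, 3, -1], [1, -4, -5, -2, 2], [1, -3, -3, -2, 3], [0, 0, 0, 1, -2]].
R = [[0, 0, 0, 0, -3], [1, 0, 0, 0, -4], [0, 1, 0, 0, 1], [0, 0, 1, 0, 1], [0, 0, 0, 1, -2]]

The invariant factors of A (the non-unit diagonal entries of the Smith normal form of xI - A over ℚ[x]) are (x + 1)^2(x^3 - 2x + 3), each dividing the next. The characteristic polynomial is their product, (x + 1)^2(x^3 - 2x + 3).

The rational canonical form is the block-diagonal matrix of companion matrices C(f_i):
R = [[0, 0, 0, 0, -3], [1, 0, 0, 0, -4], [0, 1, 0, 0, 1], [0, 0, 1, 0, 1], [0, 0, 0, 1, -2]].

Note the characteristic polynomial does not split into linear factors over ℚ, so A has no Jordan form over ℚ; the rational canonical form exists over any field.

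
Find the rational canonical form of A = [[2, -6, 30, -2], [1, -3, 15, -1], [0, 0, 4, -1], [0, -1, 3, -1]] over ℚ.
R = [[0, 0, 0, 0], [1, 0, 0, 12], [0, 1, 0, 5], [0, 0, 1, 2]]

The invariant factors of A (the non-unit diagonal entries of the Smith normal form of xI - A over ℚ[x]) are x(x - 4)(x^2 + 2x + 3), each dividing the next. The characteristic polynomial is their product, x(x - 4)(x^2 + 2x + 3).

The rational canonical form is the block-diagonal matrix of companion matrices C(f_i):
R = [[0, 0, 0, 0], [1, 0, 0, 12], [0, 1, 0, 5], [0, 0, 1, 2]].

Note the characteristic polynomial does not split into linear factors over ℚ, so A has no Jordan form over ℚ; the rational canonical form exists over any field.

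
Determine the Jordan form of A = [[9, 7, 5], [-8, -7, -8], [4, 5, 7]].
The characteristic polynomial is det(xI - A) = (x - 3)^3, so the eigenvalues are 3 (algebraic multiplicity 3).

For λ = 3: rank(A - 3I) = 2, rank((A - 3I)^2) = 1, rank((A - 3I)^3) = 0. The eigenspace has dimension 3 - 2 = 1, so there is 1 Jordan block; the rank sequence gives block sizes [3].

Assembling the blocks gives the Jordan form J above.

J = [[3, 1, 0], [0, 3, 1], [0, 0, 3]]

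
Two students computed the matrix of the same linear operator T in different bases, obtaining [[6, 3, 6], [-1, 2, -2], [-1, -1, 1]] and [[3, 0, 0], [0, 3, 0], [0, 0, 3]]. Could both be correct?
No.

Both have characteristic polynomial (x - 3)^3, but the minimal polynomial of A is (x - 3)^2 while the minimal polynomial of B is x - 3. The minimal polynomial is a similarity invariant, so A and B are not similar.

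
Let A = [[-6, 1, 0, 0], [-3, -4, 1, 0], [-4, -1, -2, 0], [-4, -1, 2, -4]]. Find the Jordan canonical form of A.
J = [[-4, 1, 0, 0], [0, -4, 1, 0], [0, 0, -4, 0], [0, 0, 0, -4]]

The characteristic polynomial is det(xI - A) = (x + 4)^4, so the eigenvalues are -4 (algebraic multiplicity 4).

For λ = -4: rank(A + 4I) = 2, rank((A + 4I)^2) = 1, rank((A + 4I)^3) = 0. The eigenspace has dimension 4 - 2 = 2, so there are 2 Jordan blocks; the rank sequence gives block sizes [3, 1].

Assembling the blocks gives the Jordan form J above.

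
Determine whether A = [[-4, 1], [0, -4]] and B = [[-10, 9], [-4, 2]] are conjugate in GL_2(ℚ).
Two matrices over a field are similar if and only if they have the same invariant factors.

Both A and B have characteristic polynomial (x + 4)^2 and minimal polynomial (x + 4)^2. Computing further, both have invariant factors (x + 4)^2. Hence A and B are similar.

Yes.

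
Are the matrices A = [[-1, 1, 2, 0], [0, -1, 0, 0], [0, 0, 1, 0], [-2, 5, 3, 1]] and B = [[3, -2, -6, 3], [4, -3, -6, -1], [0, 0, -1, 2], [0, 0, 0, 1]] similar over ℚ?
No.

Both have characteristic polynomial (x - 1)^2(x + 1)^2, but the minimal polynomial of A is (x - 1)^2(x + 1)^2 while the minimal polynomial of B is (x - 1)^2(x + 1). The minimal polynomial is a similarity invariant, so A and B are not similar.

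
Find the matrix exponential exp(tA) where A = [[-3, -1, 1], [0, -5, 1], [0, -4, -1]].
e^{tA} = [[e^{-3*t}, t*(-t - 1)*e^{-3*t}, t*(t + 2)*e^{-3*t}/2], [0, (1 - 2*t)*e^{-3*t}, t*e^{-3*t}], [0, -4*t*e^{-3*t}, (2*t + 1)*e^{-3*t}]]

A has Jordan form J = [[-3, 1, 0], [0, -3, 1], [0, 0, -3]] with A = PJP^{-1}, so e^{tA} = P e^{tJ} P^{-1}.

For a Jordan block J_k(λ), e^{tJ_k(λ)} = e^{λt} · (I + tN + t^2 N^2/2! + ... + t^{k-1} N^{k-1}/(k-1)!) where N is the nilpotent superdiagonal part.

Assembling the blocks and conjugating back gives the entries of e^{tA} as shown above.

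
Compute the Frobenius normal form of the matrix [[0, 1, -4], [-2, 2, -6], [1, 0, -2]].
R = [[0, 0, -2], [1, 0, -2], [0, 1, 0]]

The invariant factors of A (the non-unit diagonal entries of the Smith normal form of xI - A over ℚ[x]) are x^3 + 2x + 2, each dividing the next. The characteristic polynomial is their product, x^3 + 2x + 2.

The rational canonical form is the block-diagonal matrix of companion matrices C(f_i):
R = [[0, 0, -2], [1, 0, -2], [0, 1, 0]].

Note the characteristic polynomial does not split into linear factors over ℚ, so A has no Jordan form over ℚ; the rational canonical form exists over any field.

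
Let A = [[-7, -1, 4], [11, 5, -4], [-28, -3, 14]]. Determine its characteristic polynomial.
χ_A(x) = (x - 4)^3

xI - A = [[x + 7, 1, -4], [-11, x - 5, 4], [28, 3, x - 14]].

Expanding det(xI - A) along the first row:
det(xI - A) = + (x + 7)·det([[x - 5, 4], [3, x - 14]]) - (1)·det([[-11, 4], [28, x - 14]]) + (-4)·det([[-11, x - 5], [28, 3]]).

Evaluating gives χ_A(x) = x^3 - 12x^2 + 48x - 64 = (x - 4)^3.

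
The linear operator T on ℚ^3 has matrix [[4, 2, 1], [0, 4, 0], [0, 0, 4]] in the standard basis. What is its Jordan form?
J = [[4, 1, 0], [0, 4, 0], [0, 0, 4]]

The characteristic polynomial is det(xI - A) = (x - 4)^3, so the eigenvalues are 4 (algebraic multiplicity 3).

For λ = 4: rank(A - 4I) = 1, rank((A - 4I)^2) = 0. The eigenspace has dimension 3 - 1 = 2, so there are 2 Jordan blocks; the rank sequence gives block sizes [2, 1].

Assembling the blocks gives the Jordan form J above.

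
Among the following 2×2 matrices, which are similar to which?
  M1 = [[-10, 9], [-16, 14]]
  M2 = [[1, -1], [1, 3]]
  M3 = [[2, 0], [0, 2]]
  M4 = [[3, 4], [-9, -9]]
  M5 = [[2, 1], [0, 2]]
3 classes: {M1, M2, M5}, {M3}, {M4}

Characteristic polynomials: χ_{M1} = (x - 2)^2, χ_{M2} = (x - 2)^2, χ_{M3} = (x - 2)^2, χ_{M4} = (x + 3)^2, χ_{M5} = (x - 2)^2.

{M1, M2, M5}: invariant factors (x - 2)^2.

{M3}: invariant factors x - 2, x - 2.

{M4}: invariant factors (x + 3)^2.

Matrices are similar if and only if their invariant-factor lists agree; the partition into similarity classes is {M1, M2, M5}, {M3}, {M4}.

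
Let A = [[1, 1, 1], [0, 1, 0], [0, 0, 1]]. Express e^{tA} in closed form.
A has Jordan form J = [[1, 1, 0], [0, 1, 0], [0, 0, 1]] with A = PJP^{-1}, so e^{tA} = P e^{tJ} P^{-1}.

For a Jordan block J_k(λ), e^{tJ_k(λ)} = e^{λt} · (I + tN + t^2 N^2/2! + ... + t^{k-1} N^{k-1}/(k-1)!) where N is the nilpotent superdiagonal part.

Assembling the blocks and conjugating back gives the entries of e^{tA} as shown above.

e^{tA} = [[e^{t}, t*e^{t}, t*e^{t}], [0, e^{t}, 0], [0, 0, e^{t}]]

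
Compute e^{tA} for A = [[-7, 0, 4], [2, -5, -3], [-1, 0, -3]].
e^{tA} = [[(1 - 2*t)*e^{-5*t}, 0, 4*t*e^{-5*t}], [t*(4 - t)*e^{-5*t}/2, e^{-5*t}, t*(t - 3)*e^{-5*t}], [-t*e^{-5*t}, 0, (2*t + 1)*e^{-5*t}]]

A has Jordan form J = [[-5, 1, 0], [0, -5, 1], [0, 0, -5]] with A = PJP^{-1}, so e^{tA} = P e^{tJ} P^{-1}.

For a Jordan block J_k(λ), e^{tJ_k(λ)} = e^{λt} · (I + tN + t^2 N^2/2! + ... + t^{k-1} N^{k-1}/(k-1)!) where N is the nilpotent superdiagonal part.

Assembling the blocks and conjugating back gives the entries of e^{tA} as shown above.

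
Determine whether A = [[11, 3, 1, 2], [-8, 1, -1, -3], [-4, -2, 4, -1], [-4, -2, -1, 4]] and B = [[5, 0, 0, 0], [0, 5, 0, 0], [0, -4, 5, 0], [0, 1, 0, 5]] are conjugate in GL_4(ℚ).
Both have characteristic polynomial (x - 5)^4 and minimal polynomial (x - 5)^2. But rank(A - 5I) = 2 for A while rank(B - 5I) = 1 for B, so the number of Jordan blocks at λ = 5 differs. A and B are not similar.

No.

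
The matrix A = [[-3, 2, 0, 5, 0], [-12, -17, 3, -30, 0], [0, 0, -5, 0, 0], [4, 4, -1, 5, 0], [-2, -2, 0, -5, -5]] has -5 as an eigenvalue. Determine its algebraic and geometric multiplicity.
The characteristic polynomial is (x + 5)^5, so the factor x + 5 appears with exponent 5: the algebraic multiplicity is 5.

rank(A + 5I) = 2, so the eigenspace has dimension 5 - 2 = 3: the geometric multiplicity is 3.

Since 3 < 5, A is not diagonalizable.

algebraic multiplicity 5, geometric multiplicity 3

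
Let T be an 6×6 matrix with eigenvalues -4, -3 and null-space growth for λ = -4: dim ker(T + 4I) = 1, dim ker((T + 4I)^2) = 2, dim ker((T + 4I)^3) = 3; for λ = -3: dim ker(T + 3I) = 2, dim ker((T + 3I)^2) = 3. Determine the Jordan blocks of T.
Jordan blocks: (-4, 3), (-3, 2), (-3, 1)

λ = -4: successive nullity increments [1, 1, 1] count blocks of size ≥ k; block sizes are [3].
λ = -3: successive nullity increments [2, 1] count blocks of size ≥ k; block sizes are [2, 1].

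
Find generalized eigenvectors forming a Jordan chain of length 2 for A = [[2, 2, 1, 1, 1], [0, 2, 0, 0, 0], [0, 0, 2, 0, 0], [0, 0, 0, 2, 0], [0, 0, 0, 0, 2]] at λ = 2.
v_1 = [[0, 0, 0, 1, 0]]^T, v_2 = [[1, 0, 0, 0, 0]]^T

We seek v_1 ∈ ker((A - 2I)^2) \ ker(A - 2I), then set v_{i+1} = (A - 2I) v_i.

One such chain is v_1 = [[0, 0, 0, 1, 0]]^T, v_2 = [[1, 0, 0, 0, 0]]^T. Check: (A - 2I) v_2 = [[0, 0, 0, 0, 0]]^T = 0.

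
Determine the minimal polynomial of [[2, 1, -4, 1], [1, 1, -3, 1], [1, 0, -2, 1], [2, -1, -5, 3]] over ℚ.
m_A(x) = (x - 1)^2

The characteristic polynomial factors as (x - 1)^4. The minimal polynomial is ∏(x - λ)^{k_λ} where k_λ is the size of the largest Jordan block at λ.

For λ = 1: rank(A - I) = 2, and the largest Jordan block has size 2 (the smallest k with rank((A - I)^k) = rank((A - I)^(k+1))).

So m_A(x) = (x - 1)^2.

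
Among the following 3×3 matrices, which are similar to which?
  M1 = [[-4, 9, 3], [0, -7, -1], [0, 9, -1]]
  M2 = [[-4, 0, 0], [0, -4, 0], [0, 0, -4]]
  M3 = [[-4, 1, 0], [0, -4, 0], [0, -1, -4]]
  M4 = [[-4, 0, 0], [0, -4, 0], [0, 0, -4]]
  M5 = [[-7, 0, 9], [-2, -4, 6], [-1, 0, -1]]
2 classes: {M1, M3, M5}, {M2, M4}

Characteristic polynomials: χ_{M1} = (x + 4)^3, χ_{M2} = (x + 4)^3, χ_{M3} = (x + 4)^3, χ_{M4} = (x + 4)^3, χ_{M5} = (x + 4)^3.

{M1, M3, M5}: invariant factors x + 4, (x + 4)^2.

{M2, M4}: invariant factors x + 4, x + 4, x + 4.

Matrices are similar if and only if their invariant-factor lists agree; the partition into similarity classes is {M1, M3, M5}, {M2, M4}.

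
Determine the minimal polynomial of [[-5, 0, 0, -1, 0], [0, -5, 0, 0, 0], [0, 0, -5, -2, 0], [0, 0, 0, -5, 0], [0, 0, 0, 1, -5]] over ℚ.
m_A(x) = (x + 5)^2

The characteristic polynomial factors as (x + 5)^5. The minimal polynomial is ∏(x - λ)^{k_λ} where k_λ is the size of the largest Jordan block at λ.

For λ = -5: rank(A + 5I) = 1, and the largest Jordan block has size 2 (the smallest k with rank((A + 5I)^k) = rank((A + 5I)^(k+1))).

So m_A(x) = (x + 5)^2.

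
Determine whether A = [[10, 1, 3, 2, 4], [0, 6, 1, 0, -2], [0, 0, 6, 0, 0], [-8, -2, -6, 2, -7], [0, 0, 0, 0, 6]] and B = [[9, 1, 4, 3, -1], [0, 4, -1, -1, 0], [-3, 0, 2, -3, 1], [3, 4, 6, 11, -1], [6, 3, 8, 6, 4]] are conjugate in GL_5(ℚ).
Two matrices over a field are similar if and only if they have the same invariant factors.

Both A and B have characteristic polynomial (x - 6)^5 and minimal polynomial (x - 6)^3. Computing further, both have invariant factors (x - 6)^2, (x - 6)^3. Hence A and B are similar.

Yes.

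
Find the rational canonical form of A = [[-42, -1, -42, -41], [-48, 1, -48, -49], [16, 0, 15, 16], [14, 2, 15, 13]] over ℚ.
The invariant factors of A (the non-unit diagonal entries of the Smith normal form of xI - A over ℚ[x]) are (x + 2)(x + 3)^2(x + 5), each dividing the next. The characteristic polynomial is their product, (x + 2)(x + 3)^2(x + 5).

The rational canonical form is the block-diagonal matrix of companion matrices C(f_i):
R = [[0, 0, 0, -90], [1, 0, 0, -123], [0, 1, 0, -61], [0, 0, 1, -13]].

R = [[0, 0, 0, -90], [1, 0, 0, -123], [0, 1, 0, -61], [0, 0, 1, -13]]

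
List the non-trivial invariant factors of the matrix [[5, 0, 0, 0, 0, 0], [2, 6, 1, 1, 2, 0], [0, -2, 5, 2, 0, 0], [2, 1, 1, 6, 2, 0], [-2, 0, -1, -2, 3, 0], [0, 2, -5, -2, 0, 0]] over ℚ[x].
The Jordan structure of A has elementary divisors x, (x - 5)^2, (x - 5)^2, (x - 5). Arranging the block sizes at each eigenvalue in decreasing order and taking row products gives the invariant factors.

Invariant factors (smallest first, each dividing the next): x - 5, (x - 5)^2, x(x - 5)^2.

Check: the last factor x(x - 5)^2 is the minimal polynomial, and the product x(x - 5)^5 is the characteristic polynomial.

x - 5, (x - 5)^2, x(x - 5)^2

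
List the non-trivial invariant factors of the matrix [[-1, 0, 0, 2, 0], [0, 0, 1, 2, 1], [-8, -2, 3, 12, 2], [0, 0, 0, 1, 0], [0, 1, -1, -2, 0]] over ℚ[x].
x - 1, x - 1, (x - 1)^2(x + 1)

The Jordan structure of A has elementary divisors (x + 1), (x - 1)^2, (x - 1), (x - 1). Arranging the block sizes at each eigenvalue in decreasing order and taking row products gives the invariant factors.

Invariant factors (smallest first, each dividing the next): x - 1, x - 1, (x - 1)^2(x + 1).

Check: the last factor (x - 1)^2(x + 1) is the minimal polynomial, and the product (x - 1)^4(x + 1) is the characteristic polynomial.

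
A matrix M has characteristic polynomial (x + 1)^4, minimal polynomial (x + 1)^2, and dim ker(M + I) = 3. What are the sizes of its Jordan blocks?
Jordan blocks: (-1, 2), (-1, 1), (-1, 1)

λ = -1: algebraic multiplicity 4 (exponent in χ_M), largest block size 2 (exponent in m_M), 3 blocks (geometric multiplicity). These force block sizes [2, 1, 1].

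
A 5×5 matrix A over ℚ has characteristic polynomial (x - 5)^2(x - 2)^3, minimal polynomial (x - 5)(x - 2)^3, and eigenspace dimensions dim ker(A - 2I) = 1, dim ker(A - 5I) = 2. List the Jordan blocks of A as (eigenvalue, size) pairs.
λ = 2: algebraic multiplicity 3 (exponent in χ_A), largest block size 3 (exponent in m_A), 1 block (geometric multiplicity). This forces block sizes [3].
λ = 5: algebraic multiplicity 2 (exponent in χ_A), largest block size 1 (exponent in m_A), 2 blocks (geometric multiplicity). These force block sizes [1, 1].

Jordan blocks: (2, 3), (5, 1), (5, 1)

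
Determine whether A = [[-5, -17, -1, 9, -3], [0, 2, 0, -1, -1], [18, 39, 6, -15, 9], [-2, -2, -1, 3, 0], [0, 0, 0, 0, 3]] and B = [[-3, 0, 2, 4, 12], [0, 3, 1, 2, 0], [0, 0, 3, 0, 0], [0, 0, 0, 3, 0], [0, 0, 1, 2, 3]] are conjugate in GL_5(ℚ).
Both have characteristic polynomial (x - 3)^4(x + 3), but the minimal polynomial of A is (x - 3)^3(x + 3) while the minimal polynomial of B is (x - 3)^2(x + 3). The minimal polynomial is a similarity invariant, so A and B are not similar.

No.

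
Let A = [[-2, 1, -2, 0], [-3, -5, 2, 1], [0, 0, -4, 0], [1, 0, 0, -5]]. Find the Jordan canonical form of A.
J = [[-4, 1, 0, 0], [0, -4, 1, 0], [0, 0, -4, 0], [0, 0, 0, -4]]

The characteristic polynomial is det(xI - A) = (x + 4)^4, so the eigenvalues are -4 (algebraic multiplicity 4).

For λ = -4: rank(A + 4I) = 2, rank((A + 4I)^2) = 1, rank((A + 4I)^3) = 0. The eigenspace has dimension 4 - 2 = 2, so there are 2 Jordan blocks; the rank sequence gives block sizes [3, 1].

Assembling the blocks gives the Jordan form J above.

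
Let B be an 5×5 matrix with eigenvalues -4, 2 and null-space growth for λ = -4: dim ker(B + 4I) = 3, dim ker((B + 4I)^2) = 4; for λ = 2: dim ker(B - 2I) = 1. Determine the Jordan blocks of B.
Jordan blocks: (-4, 2), (-4, 1), (-4, 1), (2, 1)

λ = -4: successive nullity increments [3, 1] count blocks of size ≥ k; block sizes are [2, 1, 1].
λ = 2: successive nullity increments [1] count blocks of size ≥ k; block sizes are [1].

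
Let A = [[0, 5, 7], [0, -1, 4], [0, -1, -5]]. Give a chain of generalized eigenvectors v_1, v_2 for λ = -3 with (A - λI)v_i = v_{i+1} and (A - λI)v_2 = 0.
We seek v_1 ∈ ker((A + 3I)^2) \ ker(A + 3I), then set v_{i+1} = (A + 3I) v_i.

One such chain is v_1 = [[0, 3, -2]]^T, v_2 = [[1, -2, 1]]^T. Check: (A + 3I) v_2 = [[0, 0, 0]]^T = 0.

v_1 = [[0, 3, -2]]^T, v_2 = [[1, -2, 1]]^T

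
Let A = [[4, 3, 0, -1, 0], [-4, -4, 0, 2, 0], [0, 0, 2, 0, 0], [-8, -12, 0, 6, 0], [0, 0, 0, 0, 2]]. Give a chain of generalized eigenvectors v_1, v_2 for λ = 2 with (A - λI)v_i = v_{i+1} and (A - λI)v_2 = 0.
v_1 = [[0, 1, 2, 2, 0]]^T, v_2 = [[1, -2, 0, -4, 0]]^T

We seek v_1 ∈ ker((A - 2I)^2) \ ker(A - 2I), then set v_{i+1} = (A - 2I) v_i.

One such chain is v_1 = [[0, 1, 2, 2, 0]]^T, v_2 = [[1, -2, 0, -4, 0]]^T. Check: (A - 2I) v_2 = [[0, 0, 0, 0, 0]]^T = 0.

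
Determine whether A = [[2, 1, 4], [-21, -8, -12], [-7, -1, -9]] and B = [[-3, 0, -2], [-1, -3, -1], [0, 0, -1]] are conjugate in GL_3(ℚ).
trace(A) = -15 but trace(B) = -7. The trace is a similarity invariant, so A and B are not similar.

No.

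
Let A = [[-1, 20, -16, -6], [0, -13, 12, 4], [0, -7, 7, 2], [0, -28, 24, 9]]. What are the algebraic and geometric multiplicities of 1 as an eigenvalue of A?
algebraic multiplicity 3, geometric multiplicity 2

The characteristic polynomial is (x - 1)^3(x + 1), so the factor x - 1 appears with exponent 3: the algebraic multiplicity is 3.

rank(A - I) = 2, so the eigenspace has dimension 4 - 2 = 2: the geometric multiplicity is 2.

Since 2 < 3, A is not diagonalizable.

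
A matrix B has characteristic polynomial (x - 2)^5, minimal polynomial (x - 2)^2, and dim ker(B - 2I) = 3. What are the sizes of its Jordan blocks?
Jordan blocks: (2, 2), (2, 2), (2, 1)

λ = 2: algebraic multiplicity 5 (exponent in χ_B), largest block size 2 (exponent in m_B), 3 blocks (geometric multiplicity). These force block sizes [2, 2, 1].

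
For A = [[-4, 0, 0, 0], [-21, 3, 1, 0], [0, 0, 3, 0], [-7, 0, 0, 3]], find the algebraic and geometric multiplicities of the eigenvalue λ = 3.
The characteristic polynomial is (x - 3)^3(x + 4), so the factor x - 3 appears with exponent 3: the algebraic multiplicity is 3.

rank(A - 3I) = 2, so the eigenspace has dimension 4 - 2 = 2: the geometric multiplicity is 2.

Since 2 < 3, A is not diagonalizable.

algebraic multiplicity 3, geometric multiplicity 2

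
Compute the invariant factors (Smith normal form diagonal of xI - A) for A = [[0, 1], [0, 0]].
x^2

The Jordan structure of A has elementary divisors x^2. Arranging the block sizes at each eigenvalue in decreasing order and taking row products gives the invariant factors.

Invariant factors (smallest first, each dividing the next): x^2.

Check: the last factor x^2 is the minimal polynomial, and the product x^2 is the characteristic polynomial.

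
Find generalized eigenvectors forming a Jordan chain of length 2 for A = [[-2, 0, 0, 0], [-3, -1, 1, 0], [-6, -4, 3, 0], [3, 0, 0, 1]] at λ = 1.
v_1 = [[0, 4, 9, -2]]^T, v_2 = [[0, 1, 2, 0]]^T

We seek v_1 ∈ ker((A - I)^2) \ ker(A - I), then set v_{i+1} = (A - I) v_i.

One such chain is v_1 = [[0, 4, 9, -2]]^T, v_2 = [[0, 1, 2, 0]]^T. Check: (A - I) v_2 = [[0, 0, 0, 0]]^T = 0.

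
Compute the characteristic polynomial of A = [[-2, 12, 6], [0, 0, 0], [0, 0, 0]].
χ_A(x) = x^2(x + 2)

xI - A = [[x + 2, -12, -6], [0, x, 0], [0, 0, x]].

Expanding det(xI - A) along the first row:
det(xI - A) = + (x + 2)·det([[x, 0], [0, x]]) - (-12)·det([[0, 0], [0, x]]) + (-6)·det([[0, x], [0, 0]]).

Evaluating gives χ_A(x) = x^3 + 2x^2 = x^2(x + 2).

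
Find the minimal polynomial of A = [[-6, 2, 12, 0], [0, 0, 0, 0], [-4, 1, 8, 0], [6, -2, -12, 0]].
m_A(x) = x^2(x - 2)

The characteristic polynomial factors as x^3(x - 2). The minimal polynomial is ∏(x - λ)^{k_λ} where k_λ is the size of the largest Jordan block at λ.

For λ = 0: rank(A) = 2, and the largest Jordan block has size 2 (the smallest k with rank(A^k) = rank(A^(k+1))).
For λ = 2: rank(A - 2I) = 3, and the largest Jordan block has size 1 (the smallest k with rank((A - 2I)^k) = rank((A - 2I)^(k+1))).

So m_A(x) = x^2(x - 2).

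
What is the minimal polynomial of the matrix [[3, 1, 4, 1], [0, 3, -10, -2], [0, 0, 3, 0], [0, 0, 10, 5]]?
m_A(x) = (x - 5)(x - 3)^2

The characteristic polynomial factors as (x - 5)(x - 3)^3. The minimal polynomial is ∏(x - λ)^{k_λ} where k_λ is the size of the largest Jordan block at λ.

For λ = 3: rank(A - 3I) = 2, and the largest Jordan block has size 2 (the smallest k with rank((A - 3I)^k) = rank((A - 3I)^(k+1))).
For λ = 5: rank(A - 5I) = 3, and the largest Jordan block has size 1 (the smallest k with rank((A - 5I)^k) = rank((A - 5I)^(k+1))).

So m_A(x) = (x - 5)(x - 3)^2.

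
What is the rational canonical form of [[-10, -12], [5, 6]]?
R = [[0, 0], [1, -4]]

The invariant factors of A (the non-unit diagonal entries of the Smith normal form of xI - A over ℚ[x]) are x(x + 4), each dividing the next. The characteristic polynomial is their product, x(x + 4).

The rational canonical form is the block-diagonal matrix of companion matrices C(f_i):
R = [[0, 0], [1, -4]].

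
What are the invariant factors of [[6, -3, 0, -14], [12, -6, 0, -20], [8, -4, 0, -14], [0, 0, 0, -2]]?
The Jordan structure of A has elementary divisors (x + 2), x^2, x. Arranging the block sizes at each eigenvalue in decreasing order and taking row products gives the invariant factors.

Invariant factors (smallest first, each dividing the next): x, x^2(x + 2).

Check: the last factor x^2(x + 2) is the minimal polynomial, and the product x^3(x + 2) is the characteristic polynomial.

x, x^2(x + 2)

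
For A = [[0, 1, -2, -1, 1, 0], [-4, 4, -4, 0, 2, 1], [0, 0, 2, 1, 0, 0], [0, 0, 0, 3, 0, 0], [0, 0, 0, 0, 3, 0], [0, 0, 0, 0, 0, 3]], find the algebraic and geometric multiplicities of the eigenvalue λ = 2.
algebraic multiplicity 3, geometric multiplicity 2

The characteristic polynomial is (x - 3)^3(x - 2)^3, so the factor x - 2 appears with exponent 3: the algebraic multiplicity is 3.

rank(A - 2I) = 4, so the eigenspace has dimension 6 - 4 = 2: the geometric multiplicity is 2.

Since 2 < 3, A is not diagonalizable.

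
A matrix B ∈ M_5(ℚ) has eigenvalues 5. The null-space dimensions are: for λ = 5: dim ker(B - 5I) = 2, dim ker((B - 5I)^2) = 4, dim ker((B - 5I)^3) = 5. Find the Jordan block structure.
λ = 5: successive nullity increments [2, 2, 1] count blocks of size ≥ k; block sizes are [3, 2].

Jordan blocks: (5, 3), (5, 2)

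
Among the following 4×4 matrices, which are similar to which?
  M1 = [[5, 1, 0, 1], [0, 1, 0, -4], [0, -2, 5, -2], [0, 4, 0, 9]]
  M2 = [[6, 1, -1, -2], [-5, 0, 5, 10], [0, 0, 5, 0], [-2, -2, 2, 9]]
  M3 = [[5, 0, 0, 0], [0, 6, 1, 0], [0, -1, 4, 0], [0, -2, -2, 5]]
Characteristic polynomials: χ_{M1} = (x - 5)^4, χ_{M2} = (x - 5)^4, χ_{M3} = (x - 5)^4.

{M1, M2, M3}: invariant factors x - 5, x - 5, (x - 5)^2.

Matrices are similar if and only if their invariant-factor lists agree; the partition into similarity classes is {M1, M2, M3}.

1 class: {M1, M2, M3}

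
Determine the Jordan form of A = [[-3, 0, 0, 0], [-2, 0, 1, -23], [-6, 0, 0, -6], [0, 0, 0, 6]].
J = [[-3, 0, 0, 0], [0, 0, 1, 0], [0, 0, 0, 0], [0, 0, 0, 6]]

The characteristic polynomial is det(xI - A) = x^2(x - 6)(x + 3), so the eigenvalues are -3 (algebraic multiplicity 1), 0 (algebraic multiplicity 2), 6 (algebraic multiplicity 1).

For λ = -3: algebraic multiplicity 1 gives one 1×1 block.

For λ = 0: rank(A) = 3, rank(A^2) = 2. The eigenspace has dimension 4 - 3 = 1, so there is 1 Jordan block; the rank sequence gives block sizes [2].

For λ = 6: algebraic multiplicity 1 gives one 1×1 block.

Assembling the blocks gives the Jordan form J above.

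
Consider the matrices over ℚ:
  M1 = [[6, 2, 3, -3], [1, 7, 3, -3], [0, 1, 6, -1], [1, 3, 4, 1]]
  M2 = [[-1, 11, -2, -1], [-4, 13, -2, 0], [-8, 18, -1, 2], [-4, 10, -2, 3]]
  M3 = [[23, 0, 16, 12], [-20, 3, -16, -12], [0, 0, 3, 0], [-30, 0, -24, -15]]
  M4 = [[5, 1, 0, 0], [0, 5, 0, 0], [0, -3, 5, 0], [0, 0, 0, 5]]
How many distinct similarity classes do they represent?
4 classes: {M1}, {M2}, {M3}, {M4}

Characteristic polynomials: χ_{M1} = (x - 5)^4, χ_{M2} = (x - 5)(x - 3)^3, χ_{M3} = (x - 5)(x - 3)^3, χ_{M4} = (x - 5)^4.

{M1}: invariant factors (x - 5)^2, (x - 5)^2.

{M2}: invariant factors x - 3, (x - 5)(x - 3)^2.

{M3}: invariant factors x - 3, x - 3, (x - 5)(x - 3).

{M4}: invariant factors x - 5, x - 5, (x - 5)^2.

Matrices are similar if and only if their invariant-factor lists agree; the partition into similarity classes is {M1}, {M2}, {M3}, {M4}.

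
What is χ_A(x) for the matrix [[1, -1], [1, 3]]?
χ_A(x) = (x - 2)^2

xI - A = [[x - 1, 1], [-1, x - 3]].

Expanding det(xI - A) along the first row:
det(xI - A) = + (x - 1)·det([[x - 3]]) - (1)·det([[-1]]).

Evaluating gives χ_A(x) = x^2 - 4x + 4 = (x - 2)^2.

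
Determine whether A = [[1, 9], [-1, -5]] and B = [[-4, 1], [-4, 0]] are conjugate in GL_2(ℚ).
Yes.

Two matrices over a field are similar if and only if they have the same invariant factors.

Both A and B have characteristic polynomial (x + 2)^2 and minimal polynomial (x + 2)^2. Computing further, both have invariant factors (x + 2)^2. Hence A and B are similar.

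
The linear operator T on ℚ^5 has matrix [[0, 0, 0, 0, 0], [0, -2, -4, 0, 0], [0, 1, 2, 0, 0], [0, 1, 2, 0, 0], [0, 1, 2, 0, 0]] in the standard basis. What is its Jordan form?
J = [[0, 1, 0, 0, 0], [0, 0, 0, 0, 0], [0, 0, 0, 0, 0], [0, 0, 0, 0, 0], [0, 0, 0, 0, 0]]

The characteristic polynomial is det(xI - A) = x^5, so the eigenvalues are 0 (algebraic multiplicity 5).

For λ = 0: rank(A) = 1, rank(A^2) = 0. The eigenspace has dimension 5 - 1 = 4, so there are 4 Jordan blocks; the rank sequence gives block sizes [2, 1, 1, 1].

Assembling the blocks gives the Jordan form J above.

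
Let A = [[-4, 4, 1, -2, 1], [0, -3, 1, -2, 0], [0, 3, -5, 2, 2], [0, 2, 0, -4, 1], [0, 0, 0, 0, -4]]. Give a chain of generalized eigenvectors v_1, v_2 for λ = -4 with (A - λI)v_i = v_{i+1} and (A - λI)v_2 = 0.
v_1 = [[-1, 0, -2, -1, 1]]^T, v_2 = [[1, 0, 2, 1, 0]]^T

We seek v_1 ∈ ker((A + 4I)^2) \ ker(A + 4I), then set v_{i+1} = (A + 4I) v_i.

One such chain is v_1 = [[-1, 0, -2, -1, 1]]^T, v_2 = [[1, 0, 2, 1, 0]]^T. Check: (A + 4I) v_2 = [[0, 0, 0, 0, 0]]^T = 0.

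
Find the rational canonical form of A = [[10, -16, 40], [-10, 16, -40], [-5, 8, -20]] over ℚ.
R = [[0, 0, 0], [0, 0, 0], [0, 1, 6]]

The invariant factors of A (the non-unit diagonal entries of the Smith normal form of xI - A over ℚ[x]) are x, x(x - 6), each dividing the next. The characteristic polynomial is their product, x^2(x - 6).

The rational canonical form is the block-diagonal matrix of companion matrices C(f_i):
R = [[0, 0, 0], [0, 0, 0], [0, 1, 6]].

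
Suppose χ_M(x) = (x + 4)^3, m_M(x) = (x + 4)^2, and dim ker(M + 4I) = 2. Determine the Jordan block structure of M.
Jordan blocks: (-4, 2), (-4, 1)

λ = -4: algebraic multiplicity 3 (exponent in χ_M), largest block size 2 (exponent in m_M), 2 blocks (geometric multiplicity). These force block sizes [2, 1].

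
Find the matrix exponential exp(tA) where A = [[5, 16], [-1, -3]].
e^{tA} = [[(4*t + 1)*e^{t}, 16*t*e^{t}], [-t*e^{t}, (1 - 4*t)*e^{t}]]

A has Jordan form J = [[1, 1], [0, 1]] with A = PJP^{-1}, so e^{tA} = P e^{tJ} P^{-1}.

For a Jordan block J_k(λ), e^{tJ_k(λ)} = e^{λt} · (I + tN + t^2 N^2/2! + ... + t^{k-1} N^{k-1}/(k-1)!) where N is the nilpotent superdiagonal part.

Assembling the blocks and conjugating back gives the entries of e^{tA} as shown above.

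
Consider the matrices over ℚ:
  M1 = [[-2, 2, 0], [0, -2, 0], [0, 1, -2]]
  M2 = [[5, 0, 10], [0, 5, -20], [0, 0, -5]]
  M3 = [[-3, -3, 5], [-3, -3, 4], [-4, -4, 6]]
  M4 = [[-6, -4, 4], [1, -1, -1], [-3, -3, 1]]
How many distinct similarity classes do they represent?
3 classes: {M1, M4}, {M2}, {M3}

Characteristic polynomials: χ_{M1} = (x + 2)^3, χ_{M2} = (x - 5)^2(x + 5), χ_{M3} = x^3, χ_{M4} = (x + 2)^3.

{M1, M4}: invariant factors x + 2, (x + 2)^2.

{M2}: invariant factors x - 5, (x - 5)(x + 5).

{M3}: invariant factors x^3.

Matrices are similar if and only if their invariant-factor lists agree; the partition into similarity classes is {M1, M4}, {M2}, {M3}.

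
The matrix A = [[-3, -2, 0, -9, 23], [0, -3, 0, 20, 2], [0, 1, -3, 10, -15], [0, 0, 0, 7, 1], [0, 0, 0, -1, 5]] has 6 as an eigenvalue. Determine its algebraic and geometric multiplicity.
The characteristic polynomial is (x - 6)^2(x + 3)^3, so the factor x - 6 appears with exponent 2: the algebraic multiplicity is 2.

rank(A - 6I) = 4, so the eigenspace has dimension 5 - 4 = 1: the geometric multiplicity is 1.

Since 1 < 2, A is not diagonalizable.

algebraic multiplicity 2, geometric multiplicity 1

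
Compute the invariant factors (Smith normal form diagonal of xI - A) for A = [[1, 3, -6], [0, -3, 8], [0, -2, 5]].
The Jordan structure of A has elementary divisors (x - 1)^2, (x - 1). Arranging the block sizes at each eigenvalue in decreasing order and taking row products gives the invariant factors.

Invariant factors (smallest first, each dividing the next): x - 1, (x - 1)^2.

Check: the last factor (x - 1)^2 is the minimal polynomial, and the product (x - 1)^3 is the characteristic polynomial.

x - 1, (x - 1)^2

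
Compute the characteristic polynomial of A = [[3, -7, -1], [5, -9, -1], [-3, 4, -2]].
χ_A(x) = (x + 2)(x + 3)^2

xI - A = [[x - 3, 7, 1], [-5, x + 9, 1], [3, -4, x + 2]].

Expanding det(xI - A) along the first row:
det(xI - A) = + (x - 3)·det([[x + 9, 1], [-4, x + 2]]) - (7)·det([[-5, 1], [3, x + 2]]) + (1)·det([[-5, x + 9], [3, -4]]).

Evaluating gives χ_A(x) = x^3 + 8x^2 + 21x + 18 = (x + 2)(x + 3)^2.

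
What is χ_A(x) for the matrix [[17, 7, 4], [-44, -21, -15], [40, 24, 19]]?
xI - A = [[x - 17, -7, -4], [44, x + 21, 15], [-40, -24, x - 19]].

Expanding det(xI - A) along the first row:
det(xI - A) = + (x - 17)·det([[x + 21, 15], [-24, x - 19]]) - (-7)·det([[44, 15], [-40, x - 19]]) + (-4)·det([[44, x + 21], [-40, -24]]).

Evaluating gives χ_A(x) = x^3 - 15x^2 + 75x - 125 = (x - 5)^3.

χ_A(x) = (x - 5)^3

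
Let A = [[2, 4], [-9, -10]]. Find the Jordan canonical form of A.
The characteristic polynomial is det(xI - A) = (x + 4)^2, so the eigenvalues are -4 (algebraic multiplicity 2).

For λ = -4: rank(A + 4I) = 1, rank((A + 4I)^2) = 0. The eigenspace has dimension 2 - 1 = 1, so there is 1 Jordan block; the rank sequence gives block sizes [2].

Assembling the blocks gives the Jordan form J above.

J = [[-4, 1], [0, -4]]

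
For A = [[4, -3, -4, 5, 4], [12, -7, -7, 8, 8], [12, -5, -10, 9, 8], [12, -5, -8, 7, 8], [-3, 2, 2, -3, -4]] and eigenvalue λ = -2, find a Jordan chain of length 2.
We seek v_1 ∈ ker((A + 2I)^2) \ ker(A + 2I), then set v_{i+1} = (A + 2I) v_i.

One such chain is v_1 = [[-1, -2, -2, -2, 1]]^T, v_2 = [[2, 4, 4, 4, -1]]^T. Check: (A + 2I) v_2 = [[0, 0, 0, 0, 0]]^T = 0.

v_1 = [[-1, -2, -2, -2, 1]]^T, v_2 = [[2, 4, 4, 4, -1]]^T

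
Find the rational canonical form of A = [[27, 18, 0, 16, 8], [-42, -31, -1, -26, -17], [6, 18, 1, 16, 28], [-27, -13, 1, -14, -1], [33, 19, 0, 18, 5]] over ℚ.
The invariant factors of A (the non-unit diagonal entries of the Smith normal form of xI - A over ℚ[x]) are (x + 3)(x + 4), (x - 2)(x + 3)(x + 4), each dividing the next. The characteristic polynomial is their product, (x - 2)(x + 3)^2(x + 4)^2.

The rational canonical form is the block-diagonal matrix of companion matrices C(f_i):
R = [[0, -12, 0, 0, 0], [1, -7, 0, 0, 0], [0, 0, 0, 0, 24], [0, 0, 1, 0, 2], [0, 0, 0, 1, -5]].

R = [[0, -12, 0, 0, 0], [1, -7, 0, 0, 0], [0, 0, 0, 0, 24], [0, 0, 1, 0, 2], [0, 0, 0, 1, -5]]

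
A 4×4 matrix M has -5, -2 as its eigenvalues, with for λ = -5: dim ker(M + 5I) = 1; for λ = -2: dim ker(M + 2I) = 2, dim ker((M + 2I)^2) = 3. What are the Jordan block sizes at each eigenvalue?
Jordan blocks: (-5, 1), (-2, 2), (-2, 1)

λ = -5: successive nullity increments [1] count blocks of size ≥ k; block sizes are [1].
λ = -2: successive nullity increments [2, 1] count blocks of size ≥ k; block sizes are [2, 1].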